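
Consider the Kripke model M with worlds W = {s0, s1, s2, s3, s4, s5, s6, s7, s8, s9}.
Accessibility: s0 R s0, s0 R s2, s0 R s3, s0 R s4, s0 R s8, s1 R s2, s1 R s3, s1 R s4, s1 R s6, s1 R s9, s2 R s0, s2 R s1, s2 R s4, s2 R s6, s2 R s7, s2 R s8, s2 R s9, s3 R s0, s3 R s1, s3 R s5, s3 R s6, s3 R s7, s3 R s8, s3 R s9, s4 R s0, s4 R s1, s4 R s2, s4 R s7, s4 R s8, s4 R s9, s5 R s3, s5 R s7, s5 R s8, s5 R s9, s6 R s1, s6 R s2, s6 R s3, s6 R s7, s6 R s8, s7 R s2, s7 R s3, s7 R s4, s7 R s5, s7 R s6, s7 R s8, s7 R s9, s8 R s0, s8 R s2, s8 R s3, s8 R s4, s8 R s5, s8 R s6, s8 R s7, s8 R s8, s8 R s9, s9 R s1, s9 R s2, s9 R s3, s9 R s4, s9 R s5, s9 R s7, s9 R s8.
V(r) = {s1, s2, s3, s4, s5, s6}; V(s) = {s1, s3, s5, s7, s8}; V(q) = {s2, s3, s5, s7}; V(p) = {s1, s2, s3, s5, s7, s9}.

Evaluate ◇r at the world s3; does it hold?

Recall that ◇ψ holds at a world iff ψ holds at some accessible world.
At s3: ◇r requires r at some successor in {s0, s1, s5, s6, s7, s8, s9}.
  r holds at s1, so ◇r is true at s3.

Yes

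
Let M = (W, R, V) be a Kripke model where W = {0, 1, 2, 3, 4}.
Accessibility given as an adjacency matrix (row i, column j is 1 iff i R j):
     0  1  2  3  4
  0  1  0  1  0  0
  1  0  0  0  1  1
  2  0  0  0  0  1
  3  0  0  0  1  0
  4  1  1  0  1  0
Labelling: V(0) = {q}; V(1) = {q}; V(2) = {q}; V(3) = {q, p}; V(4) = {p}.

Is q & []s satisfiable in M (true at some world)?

No

Let φ = q & []s. Evaluate φ at each world:
  0 (successors {0, 2}): φ is false.
  1 (successors {3, 4}): φ is false.
  2 (successors {4}): φ is false.
  3 (successors {3}): φ is false.
  4 (successors {0, 1, 3}): φ is false.
For instance, at 4:
  At 4: q is false, []s is false, so q & []s is false.
    At 4: []s requires s at every successor {0, 1, 3}.
      s fails at 0, so []s is false at 4.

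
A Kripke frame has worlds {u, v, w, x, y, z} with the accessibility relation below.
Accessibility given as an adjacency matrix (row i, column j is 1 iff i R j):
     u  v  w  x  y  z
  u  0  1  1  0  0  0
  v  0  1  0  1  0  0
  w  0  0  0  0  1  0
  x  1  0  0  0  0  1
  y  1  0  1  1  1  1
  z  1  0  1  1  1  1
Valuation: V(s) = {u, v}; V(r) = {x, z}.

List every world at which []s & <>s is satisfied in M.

none

Let φ = []s & <>s. Evaluate φ at each world:
  u (successors {v, w}): φ is false.
  v (successors {v, x}): φ is false.
  w (successors {y}): φ is false.
  x (successors {u, z}): φ is false.
  y (successors {u, w, x, y, z}): φ is false.
  z (successors {u, w, x, y, z}): φ is false.
For instance, at v:
  At v: []s is false, <>s is true, so []s & <>s is false.
    At v: []s requires s at every successor {v, x}.
      s fails at x, so []s is false at v.
    At v: <>s requires s at some successor in {v, x}.
      s holds at v, so <>s is true at v.
Satisfying worlds: none.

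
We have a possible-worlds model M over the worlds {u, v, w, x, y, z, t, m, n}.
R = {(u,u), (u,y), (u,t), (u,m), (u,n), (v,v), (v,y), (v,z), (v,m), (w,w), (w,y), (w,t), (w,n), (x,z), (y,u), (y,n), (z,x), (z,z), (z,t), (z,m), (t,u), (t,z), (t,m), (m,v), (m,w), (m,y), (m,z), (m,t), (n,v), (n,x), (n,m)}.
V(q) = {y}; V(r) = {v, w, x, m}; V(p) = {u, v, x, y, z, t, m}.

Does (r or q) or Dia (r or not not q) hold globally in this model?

Yes

Let φ = (r or q) or Dia (r or not not q). Evaluate φ at each world:
  u (successors {u, y, t, m, n}): φ is true.
  v (successors {v, y, z, m}): φ is true.
  w (successors {w, y, t, n}): φ is true.
  x (successors {z}): φ is true.
  y (successors {u, n}): φ is true.
  z (successors {x, z, t, m}): φ is true.
  t (successors {u, z, m}): φ is true.
  m (successors {v, w, y, z, t}): φ is true.
  n (successors {v, x, m}): φ is true.
For instance, at t:
  At t: r or q is false, Dia (r or not not q) is true, so (r or q) or Dia (r or not not q) is true.
    At t: Dia (r or not not q) requires r or not not q at some successor in {u, z, m}.
      r or not not q holds at m, so Dia (r or not not q) is true at t.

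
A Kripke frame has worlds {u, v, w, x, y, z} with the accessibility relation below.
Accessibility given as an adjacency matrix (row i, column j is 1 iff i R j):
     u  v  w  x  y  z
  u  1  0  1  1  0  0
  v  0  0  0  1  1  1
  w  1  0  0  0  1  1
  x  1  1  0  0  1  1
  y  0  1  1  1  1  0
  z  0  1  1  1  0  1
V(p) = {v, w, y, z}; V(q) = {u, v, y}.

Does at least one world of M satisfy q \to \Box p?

Let φ = q \to \Box p. Evaluate φ at each world:
  u (successors {u, w, x}): φ is false.
  v (successors {x, y, z}): φ is false.
  w (successors {u, y, z}): φ is true.
  x (successors {u, v, y, z}): φ is true.
  y (successors {v, w, x, y}): φ is false.
  z (successors {v, w, x, z}): φ is true.
Detail at w (witness):
  At w: q is false, \Box p is false, so q \to \Box p is true.
    At w: \Box p requires p at every successor {u, y, z}.
      p fails at u, so \Box p is false at w.

Yes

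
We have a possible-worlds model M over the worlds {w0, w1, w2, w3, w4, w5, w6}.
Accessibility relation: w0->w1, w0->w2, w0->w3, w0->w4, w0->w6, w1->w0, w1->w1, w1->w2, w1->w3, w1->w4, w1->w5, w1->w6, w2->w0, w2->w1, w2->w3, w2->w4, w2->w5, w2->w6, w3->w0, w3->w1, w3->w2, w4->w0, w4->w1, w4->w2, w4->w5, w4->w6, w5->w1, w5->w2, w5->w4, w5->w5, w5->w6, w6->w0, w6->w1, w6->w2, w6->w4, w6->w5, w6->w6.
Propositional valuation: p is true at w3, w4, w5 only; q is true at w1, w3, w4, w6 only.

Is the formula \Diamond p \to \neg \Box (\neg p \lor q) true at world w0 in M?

No

At w0: \Diamond p is true, \neg \Box (\neg p \lor q) is false, so \Diamond p \to \neg \Box (\neg p \lor q) is false.
  At w0: \Diamond p requires p at some successor in {w1, w2, w3, w4, w6}.
    p holds at w3, so \Diamond p is true at w0.
  At w0: \Box (\neg p \lor q) is true, so \neg \Box (\neg p \lor q) is false.
    At w0: \Box (\neg p \lor q) requires \neg p \lor q at every successor {w1, w2, w3, w4, w6}.
      At w1: \neg p \lor q is true.
      At w2: \neg p \lor q is true.
      At w3: \neg p \lor q is true.
      At w4: \neg p \lor q is true.
      At w6: \neg p \lor q is true.
    So \Box (\neg p \lor q) is true at w0.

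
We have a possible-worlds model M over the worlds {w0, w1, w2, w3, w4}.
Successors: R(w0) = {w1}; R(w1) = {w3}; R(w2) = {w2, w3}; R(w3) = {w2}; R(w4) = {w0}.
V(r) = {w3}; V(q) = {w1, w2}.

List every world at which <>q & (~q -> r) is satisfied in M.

Let φ = <>q & (~q -> r). Evaluate φ at each world:
  w0 (successors {w1}): φ is false.
  w1 (successors {w3}): φ is false.
  w2 (successors {w2, w3}): φ is true.
  w3 (successors {w2}): φ is true.
  w4 (successors {w0}): φ is false.
For instance, at w2:
  At w2: <>q is true, ~q -> r is true, so <>q & (~q -> r) is true.
    At w2: <>q requires q at some successor in {w2, w3}.
      q holds at w2, so <>q is true at w2.
Satisfying worlds: {w2, w3}

w2, w3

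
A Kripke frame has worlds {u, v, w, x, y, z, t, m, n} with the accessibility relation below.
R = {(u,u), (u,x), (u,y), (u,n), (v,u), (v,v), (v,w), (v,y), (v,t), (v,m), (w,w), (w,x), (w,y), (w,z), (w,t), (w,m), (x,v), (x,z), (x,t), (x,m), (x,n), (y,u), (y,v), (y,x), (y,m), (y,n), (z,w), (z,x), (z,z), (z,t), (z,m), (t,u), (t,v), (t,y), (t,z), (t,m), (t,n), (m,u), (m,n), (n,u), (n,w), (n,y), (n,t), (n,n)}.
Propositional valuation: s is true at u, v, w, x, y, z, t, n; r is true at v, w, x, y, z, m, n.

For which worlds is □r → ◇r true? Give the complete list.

u, v, w, x, y, z, t, m, n

Let φ = □r → ◇r. Evaluate φ at each world:
  u (successors {u, x, y, n}): φ is true.
  v (successors {u, v, w, y, t, m}): φ is true.
  w (successors {w, x, y, z, t, m}): φ is true.
  x (successors {v, z, t, m, n}): φ is true.
  y (successors {u, v, x, m, n}): φ is true.
  z (successors {w, x, z, t, m}): φ is true.
  t (successors {u, v, y, z, m, n}): φ is true.
  m (successors {u, n}): φ is true.
  n (successors {u, w, y, t, n}): φ is true.
For instance, at t:
  At t: □r is false, ◇r is true, so □r → ◇r is true.
    At t: □r requires r at every successor {u, v, y, z, m, n}.
      r fails at u, so □r is false at t.
    At t: ◇r requires r at some successor in {u, v, y, z, m, n}.
      r holds at v, so ◇r is true at t.
Satisfying worlds: {u, v, w, x, y, z, t, m, n}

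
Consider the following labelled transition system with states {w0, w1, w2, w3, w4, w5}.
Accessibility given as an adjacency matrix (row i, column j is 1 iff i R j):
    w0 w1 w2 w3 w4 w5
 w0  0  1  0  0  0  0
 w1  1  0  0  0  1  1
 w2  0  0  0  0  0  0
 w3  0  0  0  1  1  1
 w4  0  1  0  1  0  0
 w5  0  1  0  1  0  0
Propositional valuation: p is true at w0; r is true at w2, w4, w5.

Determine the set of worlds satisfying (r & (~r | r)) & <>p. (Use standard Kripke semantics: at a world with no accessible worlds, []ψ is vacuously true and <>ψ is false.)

Let φ = (r & (~r | r)) & <>p. Evaluate φ at each world:
  w0 (successors {w1}): φ is false.
  w1 (successors {w0, w4, w5}): φ is false.
  w2 (successors ∅): φ is false.
  w3 (successors {w3, w4, w5}): φ is false.
  w4 (successors {w1, w3}): φ is false.
  w5 (successors {w1, w3}): φ is false.
For instance, at w4:
  At w4: r & (~r | r) is true, <>p is false, so (r & (~r | r)) & <>p is false.
    At w4: <>p requires p at some successor in {w1, w3}.
      At w1: p is false.
      At w3: p is false.
    So <>p is false at w4.
Satisfying worlds: none.

none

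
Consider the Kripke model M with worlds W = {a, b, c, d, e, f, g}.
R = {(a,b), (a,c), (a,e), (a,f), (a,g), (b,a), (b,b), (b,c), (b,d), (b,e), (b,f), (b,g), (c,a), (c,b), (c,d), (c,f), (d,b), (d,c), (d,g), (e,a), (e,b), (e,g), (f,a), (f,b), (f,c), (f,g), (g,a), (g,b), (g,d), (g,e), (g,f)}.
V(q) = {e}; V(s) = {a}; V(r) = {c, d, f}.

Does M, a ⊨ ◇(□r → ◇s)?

At a: ◇(□r → ◇s) requires □r → ◇s at some successor in {b, c, e, f, g}.
  □r → ◇s holds at b, so ◇(□r → ◇s) is true at a.
    At b: □r is false, ◇s is true, so □r → ◇s is true.
      At b: □r requires r at every successor {a, b, c, d, e, f, g}.
        r fails at a, so □r is false at b.
      At b: ◇s requires s at some successor in {a, b, c, d, e, f, g}.
        s holds at a, so ◇s is true at b.

Yes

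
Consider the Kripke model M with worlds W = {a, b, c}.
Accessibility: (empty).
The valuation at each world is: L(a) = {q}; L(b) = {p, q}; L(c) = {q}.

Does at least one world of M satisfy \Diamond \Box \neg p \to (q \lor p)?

Let φ = \Diamond \Box \neg p \to (q \lor p). Evaluate φ at each world:
  a (successors ∅): φ is true.
  b (successors ∅): φ is true.
  c (successors ∅): φ is true.
Detail at a (witness):
  At a: \Diamond \Box \neg p is false, q \lor p is true, so \Diamond \Box \neg p \to (q \lor p) is true.
    At a: no accessible worlds, so \Diamond \Box \neg p is false.

Yes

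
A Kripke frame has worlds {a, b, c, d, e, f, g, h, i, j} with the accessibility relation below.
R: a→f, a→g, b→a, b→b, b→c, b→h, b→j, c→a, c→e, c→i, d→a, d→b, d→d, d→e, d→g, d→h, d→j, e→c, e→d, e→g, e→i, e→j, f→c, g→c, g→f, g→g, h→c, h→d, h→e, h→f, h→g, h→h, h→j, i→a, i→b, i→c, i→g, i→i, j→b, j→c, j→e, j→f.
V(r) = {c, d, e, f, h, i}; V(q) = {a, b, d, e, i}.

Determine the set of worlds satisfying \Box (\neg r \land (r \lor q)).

Let φ = \Box (\neg r \land (r \lor q)). Evaluate φ at each world:
  a (successors {f, g}): φ is false.
  b (successors {a, b, c, h, j}): φ is false.
  c (successors {a, e, i}): φ is false.
  d (successors {a, b, d, e, g, h, j}): φ is false.
  e (successors {c, d, g, i, j}): φ is false.
  f (successors {c}): φ is false.
  g (successors {c, f, g}): φ is false.
  h (successors {c, d, e, f, g, h, j}): φ is false.
  i (successors {a, b, c, g, i}): φ is false.
  j (successors {b, c, e, f}): φ is false.
For instance, at f:
  At f: \Box (\neg r \land (r \lor q)) requires \neg r \land (r \lor q) at every successor {c}.
    \neg r \land (r \lor q) fails at c, so \Box (\neg r \land (r \lor q)) is false at f.
Satisfying worlds: none.

none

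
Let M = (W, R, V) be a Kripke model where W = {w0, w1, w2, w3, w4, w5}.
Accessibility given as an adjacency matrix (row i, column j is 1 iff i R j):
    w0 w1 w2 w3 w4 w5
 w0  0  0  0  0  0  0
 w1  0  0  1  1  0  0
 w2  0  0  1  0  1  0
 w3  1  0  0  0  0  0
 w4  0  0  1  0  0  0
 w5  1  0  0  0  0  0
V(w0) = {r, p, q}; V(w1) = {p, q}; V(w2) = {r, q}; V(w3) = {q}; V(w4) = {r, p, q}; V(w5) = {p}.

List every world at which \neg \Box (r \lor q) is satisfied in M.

Let φ = \neg \Box (r \lor q). Evaluate φ at each world:
  w0 (successors ∅): φ is false.
  w1 (successors {w2, w3}): φ is false.
  w2 (successors {w2, w4}): φ is false.
  w3 (successors {w0}): φ is false.
  w4 (successors {w2}): φ is false.
  w5 (successors {w0}): φ is false.
For instance, at w4:
  At w4: \Box (r \lor q) is true, so \neg \Box (r \lor q) is false.
    At w4: \Box (r \lor q) requires r \lor q at every successor {w2}.
      At w2: r \lor q is true.
    So \Box (r \lor q) is true at w4.
Satisfying worlds: none.

none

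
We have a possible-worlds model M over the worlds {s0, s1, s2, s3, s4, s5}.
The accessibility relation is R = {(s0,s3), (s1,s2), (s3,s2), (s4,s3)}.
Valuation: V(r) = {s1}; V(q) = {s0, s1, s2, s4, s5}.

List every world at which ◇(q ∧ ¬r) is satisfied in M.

Recall that ◇ψ holds at a world iff ψ holds at some accessible world.
Let φ = ◇(q ∧ ¬r). Evaluate φ at each world:
  s0 (successors {s3}): φ is false.
  s1 (successors {s2}): φ is true.
  s2 (successors ∅): φ is false.
  s3 (successors {s2}): φ is true.
  s4 (successors {s3}): φ is false.
  s5 (successors ∅): φ is false.
For instance, at s0:
  At s0: ◇(q ∧ ¬r) requires q ∧ ¬r at some successor in {s3}.
    At s3: q ∧ ¬r is false.
  So ◇(q ∧ ¬r) is false at s0.
Satisfying worlds: {s1, s3}

s1, s3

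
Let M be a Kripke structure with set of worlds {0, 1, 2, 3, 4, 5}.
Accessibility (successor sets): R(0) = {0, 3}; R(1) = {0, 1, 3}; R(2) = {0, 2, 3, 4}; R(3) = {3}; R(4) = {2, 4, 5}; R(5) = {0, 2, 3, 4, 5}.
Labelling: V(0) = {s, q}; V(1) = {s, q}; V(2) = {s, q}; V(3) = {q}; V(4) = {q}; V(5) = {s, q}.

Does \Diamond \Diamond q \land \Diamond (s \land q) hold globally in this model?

Recall that \Diamond ψ holds at a world iff ψ holds at some accessible world.
Let φ = \Diamond \Diamond q \land \Diamond (s \land q). Evaluate φ at each world:
  0 (successors {0, 3}): φ is true.
  1 (successors {0, 1, 3}): φ is true.
  2 (successors {0, 2, 3, 4}): φ is true.
  3 (successors {3}): φ is false.
  4 (successors {2, 4, 5}): φ is true.
  5 (successors {0, 2, 3, 4, 5}): φ is true.
Detail at 3 (counterexample):
  At 3: \Diamond \Diamond q is true, \Diamond (s \land q) is false, so \Diamond \Diamond q \land \Diamond (s \land q) is false.
    At 3: \Diamond \Diamond q requires \Diamond q at some successor in {3}.
      \Diamond q holds at 3, so \Diamond \Diamond q is true at 3.
    At 3: \Diamond (s \land q) requires s \land q at some successor in {3}.
      At 3: s \land q is false.
    So \Diamond (s \land q) is false at 3.

No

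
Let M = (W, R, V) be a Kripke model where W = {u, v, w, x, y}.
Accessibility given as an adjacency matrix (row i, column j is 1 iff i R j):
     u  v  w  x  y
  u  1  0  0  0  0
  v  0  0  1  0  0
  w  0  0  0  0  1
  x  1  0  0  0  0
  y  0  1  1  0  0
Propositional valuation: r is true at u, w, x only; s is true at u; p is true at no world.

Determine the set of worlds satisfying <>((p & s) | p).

none

Let φ = <>((p & s) | p). Evaluate φ at each world:
  u (successors {u}): φ is false.
  v (successors {w}): φ is false.
  w (successors {y}): φ is false.
  x (successors {u}): φ is false.
  y (successors {v, w}): φ is false.
For instance, at y:
  At y: <>((p & s) | p) requires (p & s) | p at some successor in {v, w}.
    At v: (p & s) | p is false.
    At w: (p & s) | p is false.
  So <>((p & s) | p) is false at y.
Satisfying worlds: none.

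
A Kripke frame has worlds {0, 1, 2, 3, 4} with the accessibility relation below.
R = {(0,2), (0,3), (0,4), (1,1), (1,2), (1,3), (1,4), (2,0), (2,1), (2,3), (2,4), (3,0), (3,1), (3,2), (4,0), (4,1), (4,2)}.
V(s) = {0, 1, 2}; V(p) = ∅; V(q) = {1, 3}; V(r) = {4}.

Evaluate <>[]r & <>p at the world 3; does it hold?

No

At 3: <>[]r is false, <>p is false, so <>[]r & <>p is false.
  At 3: <>[]r requires []r at some successor in {0, 1, 2}.
    At 0: []r is false.
    At 1: []r is false.
    At 2: []r is false.
  So <>[]r is false at 3.
  At 3: <>p requires p at some successor in {0, 1, 2}.
    At 0: p is false.
    At 1: p is false.
    At 2: p is false.
  So <>p is false at 3.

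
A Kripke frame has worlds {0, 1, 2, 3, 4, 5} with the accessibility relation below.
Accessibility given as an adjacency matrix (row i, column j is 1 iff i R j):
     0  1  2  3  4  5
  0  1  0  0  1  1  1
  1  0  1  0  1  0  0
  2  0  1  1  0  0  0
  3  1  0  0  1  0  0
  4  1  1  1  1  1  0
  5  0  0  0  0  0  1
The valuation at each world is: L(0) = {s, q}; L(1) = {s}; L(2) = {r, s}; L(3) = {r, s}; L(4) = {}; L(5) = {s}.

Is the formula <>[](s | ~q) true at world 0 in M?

At 0: <>[](s | ~q) requires [](s | ~q) at some successor in {0, 3, 4, 5}.
  [](s | ~q) holds at 0, so <>[](s | ~q) is true at 0.
    At 0: [](s | ~q) requires s | ~q at every successor {0, 3, 4, 5}.
      At 0: s | ~q is true.
      At 3: s | ~q is true.
      At 4: s | ~q is true.
      At 5: s | ~q is true.
    So [](s | ~q) is true at 0.

Yes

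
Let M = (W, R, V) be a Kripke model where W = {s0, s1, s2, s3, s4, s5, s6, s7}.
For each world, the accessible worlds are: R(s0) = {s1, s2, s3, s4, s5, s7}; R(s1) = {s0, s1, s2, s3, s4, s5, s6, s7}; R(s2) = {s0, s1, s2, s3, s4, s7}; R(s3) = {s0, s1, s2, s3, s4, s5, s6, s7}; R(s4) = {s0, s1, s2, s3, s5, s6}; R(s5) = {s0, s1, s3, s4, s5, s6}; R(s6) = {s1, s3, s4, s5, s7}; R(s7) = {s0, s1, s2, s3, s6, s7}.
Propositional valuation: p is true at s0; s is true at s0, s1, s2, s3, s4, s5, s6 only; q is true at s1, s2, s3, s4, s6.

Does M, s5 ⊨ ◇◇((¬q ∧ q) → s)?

Yes

At s5: ◇◇((¬q ∧ q) → s) requires ◇((¬q ∧ q) → s) at some successor in {s0, s1, s3, s4, s5, s6}.
  ◇((¬q ∧ q) → s) holds at s0, so ◇◇((¬q ∧ q) → s) is true at s5.
    At s0: ◇((¬q ∧ q) → s) requires (¬q ∧ q) → s at some successor in {s1, s2, s3, s4, s5, s7}.
      (¬q ∧ q) → s holds at s1, so ◇((¬q ∧ q) → s) is true at s0.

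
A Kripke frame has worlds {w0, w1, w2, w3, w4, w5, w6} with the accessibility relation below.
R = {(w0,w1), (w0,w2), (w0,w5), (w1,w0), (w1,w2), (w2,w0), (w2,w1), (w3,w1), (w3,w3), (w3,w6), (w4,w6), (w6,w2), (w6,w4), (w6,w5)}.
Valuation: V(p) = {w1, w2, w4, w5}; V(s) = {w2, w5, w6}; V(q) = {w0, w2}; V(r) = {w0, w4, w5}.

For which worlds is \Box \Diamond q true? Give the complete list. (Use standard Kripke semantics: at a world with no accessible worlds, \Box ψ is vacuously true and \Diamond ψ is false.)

w1, w2, w4, w5

Recall that \Box ψ holds at a world iff ψ holds at every accessible world, and \Diamond ψ holds iff ψ holds at some accessible world.
Let φ = \Box \Diamond q. Evaluate φ at each world:
  w0 (successors {w1, w2, w5}): φ is false.
  w1 (successors {w0, w2}): φ is true.
  w2 (successors {w0, w1}): φ is true.
  w3 (successors {w1, w3, w6}): φ is false.
  w4 (successors {w6}): φ is true.
  w5 (successors ∅): φ is true.
  w6 (successors {w2, w4, w5}): φ is false.
For instance, at w0:
  At w0: \Box \Diamond q requires \Diamond q at every successor {w1, w2, w5}.
    \Diamond q fails at w5, so \Box \Diamond q is false at w0.
      At w5: no accessible worlds, so \Diamond q is false.
Satisfying worlds: {w1, w2, w4, w5}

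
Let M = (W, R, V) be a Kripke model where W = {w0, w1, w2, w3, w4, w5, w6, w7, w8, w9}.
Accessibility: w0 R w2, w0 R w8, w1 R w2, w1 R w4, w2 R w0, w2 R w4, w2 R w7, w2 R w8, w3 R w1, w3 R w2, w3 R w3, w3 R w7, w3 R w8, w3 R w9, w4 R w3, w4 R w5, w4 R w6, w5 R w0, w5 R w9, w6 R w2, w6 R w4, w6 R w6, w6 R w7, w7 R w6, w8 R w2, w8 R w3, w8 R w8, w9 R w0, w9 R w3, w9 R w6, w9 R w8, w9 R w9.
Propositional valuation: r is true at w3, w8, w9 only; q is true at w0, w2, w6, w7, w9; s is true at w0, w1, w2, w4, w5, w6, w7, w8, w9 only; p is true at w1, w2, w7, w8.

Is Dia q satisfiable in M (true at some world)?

Yes

Let φ = Dia q. Evaluate φ at each world:
  w0 (successors {w2, w8}): φ is true.
  w1 (successors {w2, w4}): φ is true.
  w2 (successors {w0, w4, w7, w8}): φ is true.
  w3 (successors {w1, w2, w3, w7, w8, w9}): φ is true.
  w4 (successors {w3, w5, w6}): φ is true.
  w5 (successors {w0, w9}): φ is true.
  w6 (successors {w2, w4, w6, w7}): φ is true.
  w7 (successors {w6}): φ is true.
  w8 (successors {w2, w3, w8}): φ is true.
  w9 (successors {w0, w3, w6, w8, w9}): φ is true.
Detail at w0 (witness):
  At w0: Dia q requires q at some successor in {w2, w8}.
    q holds at w2, so Dia q is true at w0.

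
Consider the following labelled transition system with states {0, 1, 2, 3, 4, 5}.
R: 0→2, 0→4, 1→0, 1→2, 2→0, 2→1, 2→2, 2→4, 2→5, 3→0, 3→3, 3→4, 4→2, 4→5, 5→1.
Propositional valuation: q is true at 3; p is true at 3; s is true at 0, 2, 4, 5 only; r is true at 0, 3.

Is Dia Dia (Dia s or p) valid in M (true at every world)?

Let φ = Dia Dia (Dia s or p). Evaluate φ at each world:
  0 (successors {2, 4}): φ is true.
  1 (successors {0, 2}): φ is true.
  2 (successors {0, 1, 2, 4, 5}): φ is true.
  3 (successors {0, 3, 4}): φ is true.
  4 (successors {2, 5}): φ is true.
  5 (successors {1}): φ is true.
For instance, at 1:
  At 1: Dia Dia (Dia s or p) requires Dia (Dia s or p) at some successor in {0, 2}.
    Dia (Dia s or p) holds at 0, so Dia Dia (Dia s or p) is true at 1.
      At 0: Dia (Dia s or p) requires Dia s or p at some successor in {2, 4}.
        Dia s or p holds at 2, so Dia (Dia s or p) is true at 0.

Yes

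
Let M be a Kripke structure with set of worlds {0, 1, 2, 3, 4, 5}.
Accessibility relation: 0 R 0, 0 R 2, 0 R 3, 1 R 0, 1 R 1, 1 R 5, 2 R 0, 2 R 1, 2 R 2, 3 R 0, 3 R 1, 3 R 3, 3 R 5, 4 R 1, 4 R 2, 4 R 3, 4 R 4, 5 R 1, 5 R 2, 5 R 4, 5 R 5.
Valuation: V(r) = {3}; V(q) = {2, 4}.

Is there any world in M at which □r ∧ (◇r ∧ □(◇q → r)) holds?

Let φ = □r ∧ (◇r ∧ □(◇q → r)). Evaluate φ at each world:
  0 (successors {0, 2, 3}): φ is false.
  1 (successors {0, 1, 5}): φ is false.
  2 (successors {0, 1, 2}): φ is false.
  3 (successors {0, 1, 3, 5}): φ is false.
  4 (successors {1, 2, 3, 4}): φ is false.
  5 (successors {1, 2, 4, 5}): φ is false.
For instance, at 0:
  At 0: □r is false, ◇r ∧ □(◇q → r) is false, so □r ∧ (◇r ∧ □(◇q → r)) is false.
    At 0: □r requires r at every successor {0, 2, 3}.
      r fails at 0, so □r is false at 0.
    At 0: ◇r is true, □(◇q → r) is false, so ◇r ∧ □(◇q → r) is false.
      At 0: ◇r requires r at some successor in {0, 2, 3}.
        r holds at 3, so ◇r is true at 0.
      At 0: □(◇q → r) requires ◇q → r at every successor {0, 2, 3}.
        ◇q → r fails at 0, so □(◇q → r) is false at 0.

No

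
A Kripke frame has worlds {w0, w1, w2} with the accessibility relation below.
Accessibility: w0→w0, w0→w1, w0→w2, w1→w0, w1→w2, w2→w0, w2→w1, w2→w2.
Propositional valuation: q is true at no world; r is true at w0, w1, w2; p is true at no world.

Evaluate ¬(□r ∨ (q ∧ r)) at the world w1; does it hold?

No

At w1: □r ∨ (q ∧ r) is true, so ¬(□r ∨ (q ∧ r)) is false.
  At w1: □r is true, q ∧ r is false, so □r ∨ (q ∧ r) is true.
    At w1: □r requires r at every successor {w0, w2}.
      At w0: r is true.
      At w2: r is true.
    So □r is true at w1.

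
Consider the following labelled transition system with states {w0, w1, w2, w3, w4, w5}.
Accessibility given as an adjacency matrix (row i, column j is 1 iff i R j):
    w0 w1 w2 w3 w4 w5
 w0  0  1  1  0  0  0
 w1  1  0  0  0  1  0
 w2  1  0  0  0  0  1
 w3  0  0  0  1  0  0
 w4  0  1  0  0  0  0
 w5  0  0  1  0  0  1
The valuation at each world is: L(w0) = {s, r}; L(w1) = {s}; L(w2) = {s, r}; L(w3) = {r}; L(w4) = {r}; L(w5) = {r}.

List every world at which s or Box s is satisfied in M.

w0, w1, w2, w4

Let φ = s or Box s. Evaluate φ at each world:
  w0 (successors {w1, w2}): φ is true.
  w1 (successors {w0, w4}): φ is true.
  w2 (successors {w0, w5}): φ is true.
  w3 (successors {w3}): φ is false.
  w4 (successors {w1}): φ is true.
  w5 (successors {w2, w5}): φ is false.
For instance, at w4:
  At w4: s is false, Box s is true, so s or Box s is true.
    At w4: Box s requires s at every successor {w1}.
      At w1: s is true.
    So Box s is true at w4.
Satisfying worlds: {w0, w1, w2, w4}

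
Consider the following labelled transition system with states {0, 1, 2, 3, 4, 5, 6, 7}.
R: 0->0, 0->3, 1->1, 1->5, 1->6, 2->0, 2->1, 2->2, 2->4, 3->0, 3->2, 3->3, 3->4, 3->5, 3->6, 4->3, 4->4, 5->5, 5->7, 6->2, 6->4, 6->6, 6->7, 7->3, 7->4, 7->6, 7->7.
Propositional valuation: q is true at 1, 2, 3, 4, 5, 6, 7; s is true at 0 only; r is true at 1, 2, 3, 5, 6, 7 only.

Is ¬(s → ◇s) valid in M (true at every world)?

No

Recall that ◇ψ holds at a world iff ψ holds at some accessible world.
Let φ = ¬(s → ◇s). Evaluate φ at each world:
  0 (successors {0, 3}): φ is false.
  1 (successors {1, 5, 6}): φ is false.
  2 (successors {0, 1, 2, 4}): φ is false.
  3 (successors {0, 2, 3, 4, 5, 6}): φ is false.
  4 (successors {3, 4}): φ is false.
  5 (successors {5, 7}): φ is false.
  6 (successors {2, 4, 6, 7}): φ is false.
  7 (successors {3, 4, 6, 7}): φ is false.
Detail at 0 (counterexample):
  At 0: s → ◇s is true, so ¬(s → ◇s) is false.
    At 0: s is true, ◇s is true, so s → ◇s is true.
      At 0: ◇s requires s at some successor in {0, 3}.
        s holds at 0, so ◇s is true at 0.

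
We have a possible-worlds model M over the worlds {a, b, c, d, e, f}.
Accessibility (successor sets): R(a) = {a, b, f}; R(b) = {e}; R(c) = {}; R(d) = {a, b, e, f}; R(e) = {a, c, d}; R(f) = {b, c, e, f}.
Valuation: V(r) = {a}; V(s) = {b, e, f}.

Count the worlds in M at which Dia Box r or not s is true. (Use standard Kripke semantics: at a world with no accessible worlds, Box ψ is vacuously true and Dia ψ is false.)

Let φ = Dia Box r or not s. Evaluate φ at each world:
  a (successors {a, b, f}): φ is true.
  b (successors {e}): φ is false.
  c (successors ∅): φ is true.
  d (successors {a, b, e, f}): φ is true.
  e (successors {a, c, d}): φ is true.
  f (successors {b, c, e, f}): φ is true.
For instance, at b:
  At b: Dia Box r is false, not s is false, so Dia Box r or not s is false.
    At b: Dia Box r requires Box r at some successor in {e}.
      At e: Box r is false.
    So Dia Box r is false at b.
Satisfying worlds: {a, c, d, e, f}

5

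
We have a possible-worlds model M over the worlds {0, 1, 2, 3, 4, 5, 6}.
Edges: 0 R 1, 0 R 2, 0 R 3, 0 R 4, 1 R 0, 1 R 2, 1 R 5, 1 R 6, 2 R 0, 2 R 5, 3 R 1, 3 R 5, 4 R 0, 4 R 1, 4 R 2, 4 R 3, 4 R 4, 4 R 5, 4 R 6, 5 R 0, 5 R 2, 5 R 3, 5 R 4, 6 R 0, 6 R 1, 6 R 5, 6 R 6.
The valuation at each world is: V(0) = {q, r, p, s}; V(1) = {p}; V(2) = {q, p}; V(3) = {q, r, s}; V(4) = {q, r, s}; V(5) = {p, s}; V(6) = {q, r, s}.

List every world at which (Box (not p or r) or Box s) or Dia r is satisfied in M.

0, 1, 2, 4, 5, 6

Let φ = (Box (not p or r) or Box s) or Dia r. Evaluate φ at each world:
  0 (successors {1, 2, 3, 4}): φ is true.
  1 (successors {0, 2, 5, 6}): φ is true.
  2 (successors {0, 5}): φ is true.
  3 (successors {1, 5}): φ is false.
  4 (successors {0, 1, 2, 3, 4, 5, 6}): φ is true.
  5 (successors {0, 2, 3, 4}): φ is true.
  6 (successors {0, 1, 5, 6}): φ is true.
For instance, at 0:
  At 0: Box (not p or r) or Box s is false, Dia r is true, so (Box (not p or r) or Box s) or Dia r is true.
    At 0: Box (not p or r) is false, Box s is false, so Box (not p or r) or Box s is false.
      At 0: Box (not p or r) requires not p or r at every successor {1, 2, 3, 4}.
        not p or r fails at 1, so Box (not p or r) is false at 0.
      At 0: Box s requires s at every successor {1, 2, 3, 4}.
        s fails at 1, so Box s is false at 0.
    At 0: Dia r requires r at some successor in {1, 2, 3, 4}.
      r holds at 3, so Dia r is true at 0.
Satisfying worlds: {0, 1, 2, 4, 5, 6}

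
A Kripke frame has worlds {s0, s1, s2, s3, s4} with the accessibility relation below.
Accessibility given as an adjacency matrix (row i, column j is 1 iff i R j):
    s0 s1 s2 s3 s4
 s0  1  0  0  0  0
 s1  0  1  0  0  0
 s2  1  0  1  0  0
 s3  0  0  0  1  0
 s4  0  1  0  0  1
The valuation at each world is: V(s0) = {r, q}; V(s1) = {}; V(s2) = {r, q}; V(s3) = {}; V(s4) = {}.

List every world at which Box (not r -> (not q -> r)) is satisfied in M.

s0, s2

Let φ = Box (not r -> (not q -> r)). Evaluate φ at each world:
  s0 (successors {s0}): φ is true.
  s1 (successors {s1}): φ is false.
  s2 (successors {s0, s2}): φ is true.
  s3 (successors {s3}): φ is false.
  s4 (successors {s1, s4}): φ is false.
For instance, at s2:
  At s2: Box (not r -> (not q -> r)) requires not r -> (not q -> r) at every successor {s0, s2}.
    At s0: not r -> (not q -> r) is true.
    At s2: not r -> (not q -> r) is true.
  So Box (not r -> (not q -> r)) is true at s2.
Satisfying worlds: {s0, s2}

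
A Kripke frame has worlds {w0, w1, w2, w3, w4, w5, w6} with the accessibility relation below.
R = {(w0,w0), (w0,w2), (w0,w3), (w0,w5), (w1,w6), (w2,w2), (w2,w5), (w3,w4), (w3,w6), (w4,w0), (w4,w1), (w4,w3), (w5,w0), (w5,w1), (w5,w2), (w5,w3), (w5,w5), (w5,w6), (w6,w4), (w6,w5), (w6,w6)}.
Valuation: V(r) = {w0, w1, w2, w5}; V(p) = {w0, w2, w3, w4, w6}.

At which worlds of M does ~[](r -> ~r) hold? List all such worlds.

Recall that []ψ holds at a world iff ψ holds at every accessible world, and <>ψ holds iff ψ holds at some accessible world.
Let φ = ~[](r -> ~r). Evaluate φ at each world:
  w0 (successors {w0, w2, w3, w5}): φ is true.
  w1 (successors {w6}): φ is false.
  w2 (successors {w2, w5}): φ is true.
  w3 (successors {w4, w6}): φ is false.
  w4 (successors {w0, w1, w3}): φ is true.
  w5 (successors {w0, w1, w2, w3, w5, w6}): φ is true.
  w6 (successors {w4, w5, w6}): φ is true.
For instance, at w4:
  At w4: [](r -> ~r) is false, so ~[](r -> ~r) is true.
    At w4: [](r -> ~r) requires r -> ~r at every successor {w0, w1, w3}.
      r -> ~r fails at w0, so [](r -> ~r) is false at w4.
Satisfying worlds: {w0, w2, w4, w5, w6}

w0, w2, w4, w5, w6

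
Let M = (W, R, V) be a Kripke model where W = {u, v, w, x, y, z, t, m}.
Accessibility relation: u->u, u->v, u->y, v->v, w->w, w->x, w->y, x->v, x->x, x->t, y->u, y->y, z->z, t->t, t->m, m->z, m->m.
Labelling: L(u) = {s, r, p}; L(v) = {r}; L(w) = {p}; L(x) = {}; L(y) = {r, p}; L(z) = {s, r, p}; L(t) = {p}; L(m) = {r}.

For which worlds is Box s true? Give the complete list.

Let φ = Box s. Evaluate φ at each world:
  u (successors {u, v, y}): φ is false.
  v (successors {v}): φ is false.
  w (successors {w, x, y}): φ is false.
  x (successors {v, x, t}): φ is false.
  y (successors {u, y}): φ is false.
  z (successors {z}): φ is true.
  t (successors {t, m}): φ is false.
  m (successors {z, m}): φ is false.
For instance, at u:
  At u: Box s requires s at every successor {u, v, y}.
    s fails at v, so Box s is false at u.
Satisfying worlds: {z}

z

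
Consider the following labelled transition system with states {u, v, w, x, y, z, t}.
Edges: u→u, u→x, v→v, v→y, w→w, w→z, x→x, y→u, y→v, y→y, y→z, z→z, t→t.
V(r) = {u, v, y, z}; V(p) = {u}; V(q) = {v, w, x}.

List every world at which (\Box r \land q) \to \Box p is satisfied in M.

u, w, x, y, z, t

Let φ = (\Box r \land q) \to \Box p. Evaluate φ at each world:
  u (successors {u, x}): φ is true.
  v (successors {v, y}): φ is false.
  w (successors {w, z}): φ is true.
  x (successors {x}): φ is true.
  y (successors {u, v, y, z}): φ is true.
  z (successors {z}): φ is true.
  t (successors {t}): φ is true.
For instance, at t:
  At t: \Box r \land q is false, \Box p is false, so (\Box r \land q) \to \Box p is true.
    At t: \Box r is false, q is false, so \Box r \land q is false.
      At t: \Box r requires r at every successor {t}.
        r fails at t, so \Box r is false at t.
    At t: \Box p requires p at every successor {t}.
      p fails at t, so \Box p is false at t.
Satisfying worlds: {u, w, x, y, z, t}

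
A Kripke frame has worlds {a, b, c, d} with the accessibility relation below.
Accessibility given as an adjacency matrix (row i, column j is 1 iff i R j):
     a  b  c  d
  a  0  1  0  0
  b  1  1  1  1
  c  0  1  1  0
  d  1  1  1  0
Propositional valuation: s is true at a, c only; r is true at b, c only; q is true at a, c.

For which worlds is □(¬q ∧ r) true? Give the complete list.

Recall that □ψ holds at a world iff ψ holds at every accessible world, and ◇ψ holds iff ψ holds at some accessible world.
Let φ = □(¬q ∧ r). Evaluate φ at each world:
  a (successors {b}): φ is true.
  b (successors {a, b, c, d}): φ is false.
  c (successors {b, c}): φ is false.
  d (successors {a, b, c}): φ is false.
For instance, at a:
  At a: □(¬q ∧ r) requires ¬q ∧ r at every successor {b}.
    At b: ¬q ∧ r is true.
  So □(¬q ∧ r) is true at a.
Satisfying worlds: {a}

a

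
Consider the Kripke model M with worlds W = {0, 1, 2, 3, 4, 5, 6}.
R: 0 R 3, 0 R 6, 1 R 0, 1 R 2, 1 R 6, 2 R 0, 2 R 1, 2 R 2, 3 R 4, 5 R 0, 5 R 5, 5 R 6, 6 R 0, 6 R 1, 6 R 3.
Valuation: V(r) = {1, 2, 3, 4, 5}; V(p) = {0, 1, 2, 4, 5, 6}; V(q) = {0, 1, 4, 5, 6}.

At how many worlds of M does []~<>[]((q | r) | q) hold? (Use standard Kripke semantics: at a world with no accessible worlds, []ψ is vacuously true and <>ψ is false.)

2

Recall that []ψ holds at a world iff ψ holds at every accessible world, and <>ψ holds iff ψ holds at some accessible world.
Let φ = []~<>[]((q | r) | q). Evaluate φ at each world:
  0 (successors {3, 6}): φ is false.
  1 (successors {0, 2, 6}): φ is false.
  2 (successors {0, 1, 2}): φ is false.
  3 (successors {4}): φ is true.
  4 (successors ∅): φ is true.
  5 (successors {0, 5, 6}): φ is false.
  6 (successors {0, 1, 3}): φ is false.
For instance, at 3:
  At 3: []~<>[]((q | r) | q) requires ~<>[]((q | r) | q) at every successor {4}.
      At 4: <>[]((q | r) | q) is false, so ~<>[]((q | r) | q) is true.
  So []~<>[]((q | r) | q) is true at 3.
Satisfying worlds: {3, 4}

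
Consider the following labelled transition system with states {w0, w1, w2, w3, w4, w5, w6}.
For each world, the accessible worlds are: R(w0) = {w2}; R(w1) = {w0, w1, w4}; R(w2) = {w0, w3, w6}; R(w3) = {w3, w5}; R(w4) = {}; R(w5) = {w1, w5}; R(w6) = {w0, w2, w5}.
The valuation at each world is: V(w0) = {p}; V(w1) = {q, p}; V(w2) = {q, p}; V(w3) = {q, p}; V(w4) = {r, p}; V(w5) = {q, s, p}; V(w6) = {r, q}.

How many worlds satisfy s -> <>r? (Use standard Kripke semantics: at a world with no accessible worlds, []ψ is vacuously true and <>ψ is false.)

Recall that <>ψ holds at a world iff ψ holds at some accessible world.
Let φ = s -> <>r. Evaluate φ at each world:
  w0 (successors {w2}): φ is true.
  w1 (successors {w0, w1, w4}): φ is true.
  w2 (successors {w0, w3, w6}): φ is true.
  w3 (successors {w3, w5}): φ is true.
  w4 (successors ∅): φ is true.
  w5 (successors {w1, w5}): φ is false.
  w6 (successors {w0, w2, w5}): φ is true.
For instance, at w1:
  At w1: s is false, <>r is true, so s -> <>r is true.
    At w1: <>r requires r at some successor in {w0, w1, w4}.
      r holds at w4, so <>r is true at w1.
Satisfying worlds: {w0, w1, w2, w3, w4, w6}

6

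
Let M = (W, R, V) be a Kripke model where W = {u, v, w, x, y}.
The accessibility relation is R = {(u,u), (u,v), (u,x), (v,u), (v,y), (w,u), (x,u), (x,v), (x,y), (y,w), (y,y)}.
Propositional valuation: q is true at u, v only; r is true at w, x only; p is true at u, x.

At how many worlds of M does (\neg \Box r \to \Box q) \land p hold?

Let φ = (\neg \Box r \to \Box q) \land p. Evaluate φ at each world:
  u (successors {u, v, x}): φ is false.
  v (successors {u, y}): φ is false.
  w (successors {u}): φ is false.
  x (successors {u, v, y}): φ is false.
  y (successors {w, y}): φ is false.
For instance, at x:
  At x: \neg \Box r \to \Box q is false, p is true, so (\neg \Box r \to \Box q) \land p is false.
    At x: \neg \Box r is true, \Box q is false, so \neg \Box r \to \Box q is false.
      At x: \Box r is false, so \neg \Box r is true.
      At x: \Box q requires q at every successor {u, v, y}.
        q fails at y, so \Box q is false at x.
Satisfying worlds: none.

0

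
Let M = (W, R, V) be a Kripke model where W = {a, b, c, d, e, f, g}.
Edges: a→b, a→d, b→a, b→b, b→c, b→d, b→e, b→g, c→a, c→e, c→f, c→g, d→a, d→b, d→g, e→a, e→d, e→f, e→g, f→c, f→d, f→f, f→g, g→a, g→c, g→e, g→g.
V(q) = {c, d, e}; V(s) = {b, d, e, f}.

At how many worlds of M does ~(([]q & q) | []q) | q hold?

7

Let φ = ~(([]q & q) | []q) | q. Evaluate φ at each world:
  a (successors {b, d}): φ is true.
  b (successors {a, b, c, d, e, g}): φ is true.
  c (successors {a, e, f, g}): φ is true.
  d (successors {a, b, g}): φ is true.
  e (successors {a, d, f, g}): φ is true.
  f (successors {c, d, f, g}): φ is true.
  g (successors {a, c, e, g}): φ is true.
For instance, at c:
  At c: ~(([]q & q) | []q) is true, q is true, so ~(([]q & q) | []q) | q is true.
    At c: ([]q & q) | []q is false, so ~(([]q & q) | []q) is true.
      At c: []q & q is false, []q is false, so ([]q & q) | []q is false.
Satisfying worlds: {a, b, c, d, e, f, g}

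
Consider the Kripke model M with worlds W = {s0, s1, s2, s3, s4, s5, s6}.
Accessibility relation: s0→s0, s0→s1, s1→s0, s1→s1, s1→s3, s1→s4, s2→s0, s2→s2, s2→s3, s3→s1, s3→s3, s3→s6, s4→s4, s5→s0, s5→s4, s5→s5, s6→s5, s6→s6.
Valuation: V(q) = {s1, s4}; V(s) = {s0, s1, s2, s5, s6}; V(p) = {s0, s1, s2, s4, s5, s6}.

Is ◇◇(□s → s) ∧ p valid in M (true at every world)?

Let φ = ◇◇(□s → s) ∧ p. Evaluate φ at each world:
  s0 (successors {s0, s1}): φ is true.
  s1 (successors {s0, s1, s3, s4}): φ is true.
  s2 (successors {s0, s2, s3}): φ is true.
  s3 (successors {s1, s3, s6}): φ is false.
  s4 (successors {s4}): φ is true.
  s5 (successors {s0, s4, s5}): φ is true.
  s6 (successors {s5, s6}): φ is true.
Detail at s3 (counterexample):
  At s3: ◇◇(□s → s) is true, p is false, so ◇◇(□s → s) ∧ p is false.
    At s3: ◇◇(□s → s) requires ◇(□s → s) at some successor in {s1, s3, s6}.
      ◇(□s → s) holds at s1, so ◇◇(□s → s) is true at s3.

No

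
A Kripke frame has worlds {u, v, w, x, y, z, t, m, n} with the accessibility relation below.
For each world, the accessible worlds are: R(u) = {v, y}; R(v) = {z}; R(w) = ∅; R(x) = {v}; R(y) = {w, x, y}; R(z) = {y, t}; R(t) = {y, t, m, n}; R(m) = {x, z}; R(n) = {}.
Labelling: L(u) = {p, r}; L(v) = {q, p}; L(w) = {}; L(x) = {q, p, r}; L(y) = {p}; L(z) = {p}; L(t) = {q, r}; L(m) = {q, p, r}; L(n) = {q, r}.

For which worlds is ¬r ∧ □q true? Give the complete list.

w

Let φ = ¬r ∧ □q. Evaluate φ at each world:
  u (successors {v, y}): φ is false.
  v (successors {z}): φ is false.
  w (successors ∅): φ is true.
  x (successors {v}): φ is false.
  y (successors {w, x, y}): φ is false.
  z (successors {y, t}): φ is false.
  t (successors {y, t, m, n}): φ is false.
  m (successors {x, z}): φ is false.
  n (successors ∅): φ is false.
For instance, at x:
  At x: ¬r is false, □q is true, so ¬r ∧ □q is false.
    At x: □q requires q at every successor {v}.
      At v: q is true.
    So □q is true at x.
Satisfying worlds: {w}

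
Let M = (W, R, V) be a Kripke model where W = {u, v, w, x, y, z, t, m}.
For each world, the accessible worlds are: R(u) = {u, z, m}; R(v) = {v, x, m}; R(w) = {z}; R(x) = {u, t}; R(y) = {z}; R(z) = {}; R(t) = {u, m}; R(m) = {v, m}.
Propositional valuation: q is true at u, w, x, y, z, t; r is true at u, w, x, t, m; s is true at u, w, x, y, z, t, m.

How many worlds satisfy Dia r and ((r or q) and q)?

Recall that Dia ψ holds at a world iff ψ holds at some accessible world.
Let φ = Dia r and ((r or q) and q). Evaluate φ at each world:
  u (successors {u, z, m}): φ is true.
  v (successors {v, x, m}): φ is false.
  w (successors {z}): φ is false.
  x (successors {u, t}): φ is true.
  y (successors {z}): φ is false.
  z (successors ∅): φ is false.
  t (successors {u, m}): φ is true.
  m (successors {v, m}): φ is false.
For instance, at w:
  At w: Dia r is false, (r or q) and q is true, so Dia r and ((r or q) and q) is false.
    At w: Dia r requires r at some successor in {z}.
      At z: r is false.
    So Dia r is false at w.
Satisfying worlds: {u, x, t}

3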